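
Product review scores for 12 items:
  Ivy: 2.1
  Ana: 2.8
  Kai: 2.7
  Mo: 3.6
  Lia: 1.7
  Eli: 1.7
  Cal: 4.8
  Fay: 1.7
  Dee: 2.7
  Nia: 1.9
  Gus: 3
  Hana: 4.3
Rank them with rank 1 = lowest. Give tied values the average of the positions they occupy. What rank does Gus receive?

Sorted (ascending): 1.7, 1.7, 1.7, 1.9, 2.1, 2.7, 2.7, 2.8, 3, 3.6, 4.3, 4.8
The 3 values of 1.7 occupy positions 1–3 → average rank 2.
The 2 values of 2.7 occupy positions 6–7 → average rank (6+7)/2 = 6.5.
Gus has value 3 → rank 9.

9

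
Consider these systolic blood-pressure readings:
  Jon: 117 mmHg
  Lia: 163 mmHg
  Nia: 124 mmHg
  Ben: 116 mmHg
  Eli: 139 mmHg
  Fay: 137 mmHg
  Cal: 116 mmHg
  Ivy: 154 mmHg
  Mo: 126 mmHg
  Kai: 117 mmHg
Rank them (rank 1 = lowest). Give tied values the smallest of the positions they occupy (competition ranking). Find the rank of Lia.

10

Sorted (ascending): 116, 116, 117, 117, 124, 126, 137, 139, 154, 163
The 2 values of 116 occupy positions 1–2 → each gets rank 1.
The 2 values of 117 occupy positions 3–4 → each gets rank 3.
Lia has value 163 mmHg → rank 10.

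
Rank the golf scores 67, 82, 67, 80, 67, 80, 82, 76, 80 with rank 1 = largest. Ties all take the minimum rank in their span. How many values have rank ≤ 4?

5

Sorted (descending): 82, 82, 80, 80, 80, 76, 67, 67, 67
The 2 values of 82 occupy positions 1–2 → each gets rank 1.
The 3 values of 80 occupy positions 3–5 → each gets rank 3.
The 3 values of 67 occupy positions 7–9 → each gets rank 7.
Ranks ≤ 4: {1, 1, 3, 3, 3} → 5 values.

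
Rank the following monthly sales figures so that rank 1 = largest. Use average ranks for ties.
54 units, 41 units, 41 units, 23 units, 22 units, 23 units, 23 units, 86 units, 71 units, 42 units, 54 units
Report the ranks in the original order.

Sorted (descending): 86, 71, 54, 54, 42, 41, 41, 23, 23, 23, 22
The 2 values of 54 occupy positions 3–4 → average rank (3+4)/2 = 3.5.
The 2 values of 41 occupy positions 6–7 → average rank (6+7)/2 = 6.5.
The 3 values of 23 occupy positions 8–10 → average rank 9.

3.5, 6.5, 6.5, 9, 11, 9, 9, 1, 2, 5, 3.5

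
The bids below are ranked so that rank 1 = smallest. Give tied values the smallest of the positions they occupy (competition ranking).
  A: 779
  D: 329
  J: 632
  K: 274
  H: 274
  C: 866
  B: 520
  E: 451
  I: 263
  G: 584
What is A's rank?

Sorted (ascending): 263, 274, 274, 329, 451, 520, 584, 632, 779, 866
The 2 values of 274 occupy positions 2–3 → each gets rank 2.
A has value 779 → rank 9.

9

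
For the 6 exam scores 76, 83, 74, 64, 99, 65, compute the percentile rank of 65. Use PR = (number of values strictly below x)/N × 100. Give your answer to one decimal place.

16.7

N = 6.
Strictly below 65: 1. Equal to 65: 1.
PR = 1/6 × 100 = 16.7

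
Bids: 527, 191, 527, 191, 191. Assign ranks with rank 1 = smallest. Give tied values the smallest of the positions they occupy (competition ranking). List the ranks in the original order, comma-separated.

4, 1, 4, 1, 1

Sorted (ascending): 191, 191, 191, 527, 527
The 3 values of 191 occupy positions 1–3 → each gets rank 1.
The 2 values of 527 occupy positions 4–5 → each gets rank 4.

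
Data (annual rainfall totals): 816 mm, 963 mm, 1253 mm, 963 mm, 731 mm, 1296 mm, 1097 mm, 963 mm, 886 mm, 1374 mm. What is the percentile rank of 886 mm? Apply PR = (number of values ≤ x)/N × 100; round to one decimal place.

30.0

N = 10.
Strictly below 886: 2. Equal to 886: 1.
PR = 3/10 × 100 = 30.0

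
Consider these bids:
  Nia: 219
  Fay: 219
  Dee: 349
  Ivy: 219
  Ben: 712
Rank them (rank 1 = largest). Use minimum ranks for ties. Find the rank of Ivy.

3

Sorted (descending): 712, 349, 219, 219, 219
The 3 values of 219 occupy positions 3–5 → each gets rank 3.
Ivy has value 219 → rank 3.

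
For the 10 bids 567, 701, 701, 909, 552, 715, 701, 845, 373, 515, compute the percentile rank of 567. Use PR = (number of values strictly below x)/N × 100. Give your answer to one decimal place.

N = 10.
Strictly below 567: 3. Equal to 567: 1.
PR = 3/10 × 100 = 30.0

30.0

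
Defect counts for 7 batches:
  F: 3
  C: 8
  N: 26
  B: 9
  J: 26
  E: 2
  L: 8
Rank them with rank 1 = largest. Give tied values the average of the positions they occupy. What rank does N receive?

Sorted (descending): 26, 26, 9, 8, 8, 3, 2
The 2 values of 26 occupy positions 1–2 → average rank (1+2)/2 = 1.5.
The 2 values of 8 occupy positions 4–5 → average rank (4+5)/2 = 4.5.
N has value 26 → rank 1.5.

1.5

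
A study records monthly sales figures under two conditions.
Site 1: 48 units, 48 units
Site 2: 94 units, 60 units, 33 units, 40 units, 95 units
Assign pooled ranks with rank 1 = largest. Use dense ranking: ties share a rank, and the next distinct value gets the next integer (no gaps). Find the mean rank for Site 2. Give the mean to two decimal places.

Sorted (descending): 95, 94, 60, 48, 48, 40, 33
The 2 values of 48 share dense rank 4.
Remaining distinct values take the next consecutive integers.
Site 2 values → pooled ranks: 94→2, 60→3, 33→6, 40→5, 95→1
Mean rank = (2 + 3 + 6 + 5 + 1) / 5 = 3.40

3.40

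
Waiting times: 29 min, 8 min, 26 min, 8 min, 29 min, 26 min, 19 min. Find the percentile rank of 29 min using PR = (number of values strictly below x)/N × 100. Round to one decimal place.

N = 7.
Strictly below 29: 5. Equal to 29: 2.
PR = 5/7 × 100 = 71.4

71.4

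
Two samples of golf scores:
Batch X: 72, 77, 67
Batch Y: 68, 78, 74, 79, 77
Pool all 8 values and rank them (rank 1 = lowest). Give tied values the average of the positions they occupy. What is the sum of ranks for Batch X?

Sorted (ascending): 67, 68, 72, 74, 77, 77, 78, 79
The 2 values of 77 occupy positions 5–6 → average rank (5+6)/2 = 5.5.
Batch X values → pooled ranks: 72→3, 77→5.5, 67→1
Rank sum = 3 + 5.5 + 1 = 9.5

9.5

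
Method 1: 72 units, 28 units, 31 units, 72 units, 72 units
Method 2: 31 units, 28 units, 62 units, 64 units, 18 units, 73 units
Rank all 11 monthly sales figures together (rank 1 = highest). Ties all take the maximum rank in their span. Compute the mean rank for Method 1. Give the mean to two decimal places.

Sorted (descending): 73, 72, 72, 72, 64, 62, 31, 31, 28, 28, 18
The 3 values of 72 occupy positions 2–4 → each gets rank 4.
The 2 values of 31 occupy positions 7–8 → each gets rank 8.
The 2 values of 28 occupy positions 9–10 → each gets rank 10.
Method 1 values → pooled ranks: 72→4, 28→10, 31→8, 72→4, 72→4
Mean rank = (4 + 10 + 8 + 4 + 4) / 5 = 6.00

6.00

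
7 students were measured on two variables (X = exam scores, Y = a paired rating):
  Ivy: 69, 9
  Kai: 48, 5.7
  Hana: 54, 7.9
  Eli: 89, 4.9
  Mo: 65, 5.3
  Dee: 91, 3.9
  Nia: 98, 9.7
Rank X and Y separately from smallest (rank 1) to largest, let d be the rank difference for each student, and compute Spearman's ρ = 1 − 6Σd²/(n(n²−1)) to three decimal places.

0.000

Ranks of variable 1: 4, 1, 2, 5, 3, 6, 7
Ranks of variable 2: 6, 4, 5, 2, 3, 1, 7
d = r₁ − r₂: -2, -3, -3, 3, 0, 5, 0
d²: 4, 9, 9, 9, 0, 25, 0; Σd² = 56
ρ = 1 − 6·56/(7·48) = 1 − 336/336 = 0.000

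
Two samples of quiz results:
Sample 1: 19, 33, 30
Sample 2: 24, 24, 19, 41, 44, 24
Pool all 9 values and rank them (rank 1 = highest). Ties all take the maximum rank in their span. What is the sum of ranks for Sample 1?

Sorted (descending): 44, 41, 33, 30, 24, 24, 24, 19, 19
The 3 values of 24 occupy positions 5–7 → each gets rank 7.
The 2 values of 19 occupy positions 8–9 → each gets rank 9.
Sample 1 values → pooled ranks: 19→9, 33→3, 30→4
Rank sum = 9 + 3 + 4 = 16

16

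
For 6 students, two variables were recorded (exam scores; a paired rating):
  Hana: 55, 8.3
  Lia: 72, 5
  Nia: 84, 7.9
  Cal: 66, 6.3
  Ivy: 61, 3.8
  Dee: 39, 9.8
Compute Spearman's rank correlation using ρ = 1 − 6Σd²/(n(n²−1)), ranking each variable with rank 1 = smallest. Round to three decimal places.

Ranks of variable 1: 2, 5, 6, 4, 3, 1
Ranks of variable 2: 5, 2, 4, 3, 1, 6
d = r₁ − r₂: -3, 3, 2, 1, 2, -5
d²: 9, 9, 4, 1, 4, 25; Σd² = 52
ρ = 1 − 6·52/(6·35) = 1 − 312/210 = -0.486

-0.486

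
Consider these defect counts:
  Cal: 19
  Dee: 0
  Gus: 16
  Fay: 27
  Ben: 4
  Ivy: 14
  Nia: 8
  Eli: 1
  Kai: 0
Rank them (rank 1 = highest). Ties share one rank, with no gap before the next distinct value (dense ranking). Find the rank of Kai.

Sorted (descending): 27, 19, 16, 14, 8, 4, 1, 0, 0
The 2 values of 0 share dense rank 8.
Remaining distinct values take the next consecutive integers.
Kai has value 0 → rank 8.

8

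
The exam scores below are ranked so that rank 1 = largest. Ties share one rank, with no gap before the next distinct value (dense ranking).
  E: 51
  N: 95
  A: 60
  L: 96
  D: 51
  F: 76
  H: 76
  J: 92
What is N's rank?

Sorted (descending): 96, 95, 92, 76, 76, 60, 51, 51
The 2 values of 76 share dense rank 4.
The 2 values of 51 share dense rank 6.
Remaining distinct values take the next consecutive integers.
N has value 95 → rank 2.

2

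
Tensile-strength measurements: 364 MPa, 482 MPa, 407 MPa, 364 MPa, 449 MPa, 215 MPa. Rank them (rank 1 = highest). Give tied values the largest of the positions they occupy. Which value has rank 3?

Sorted (descending): 482, 449, 407, 364, 364, 215
The 2 values of 364 occupy positions 4–5 → each gets rank 5.
Rank 3 → value 407.

407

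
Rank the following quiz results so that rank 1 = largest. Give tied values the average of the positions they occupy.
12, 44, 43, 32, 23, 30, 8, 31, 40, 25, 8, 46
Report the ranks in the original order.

10, 2, 3, 5, 9, 7, 11.5, 6, 4, 8, 11.5, 1

Sorted (descending): 46, 44, 43, 40, 32, 31, 30, 25, 23, 12, 8, 8
The 2 values of 8 occupy positions 11–12 → average rank (11+12)/2 = 11.5.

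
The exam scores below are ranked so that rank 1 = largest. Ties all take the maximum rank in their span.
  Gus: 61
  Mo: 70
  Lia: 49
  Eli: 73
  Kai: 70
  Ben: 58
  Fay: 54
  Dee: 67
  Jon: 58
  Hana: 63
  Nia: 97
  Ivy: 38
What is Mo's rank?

Sorted (descending): 97, 73, 70, 70, 67, 63, 61, 58, 58, 54, 49, 38
The 2 values of 70 occupy positions 3–4 → each gets rank 4.
The 2 values of 58 occupy positions 8–9 → each gets rank 9.
Mo has value 70 → rank 4.

4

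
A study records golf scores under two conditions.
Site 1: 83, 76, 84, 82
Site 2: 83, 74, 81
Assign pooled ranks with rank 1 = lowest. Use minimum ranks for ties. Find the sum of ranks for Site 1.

Sorted (ascending): 74, 76, 81, 82, 83, 83, 84
The 2 values of 83 occupy positions 5–6 → each gets rank 5.
Site 1 values → pooled ranks: 83→5, 76→2, 84→7, 82→4
Rank sum = 5 + 2 + 7 + 4 = 18

18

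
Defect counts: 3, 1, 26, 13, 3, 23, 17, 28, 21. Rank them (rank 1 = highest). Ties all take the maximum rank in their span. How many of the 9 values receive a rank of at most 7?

Sorted (descending): 28, 26, 23, 21, 17, 13, 3, 3, 1
The 2 values of 3 occupy positions 7–8 → each gets rank 8.
Ranks ≤ 7: {1, 2, 3, 4, 5, 6} → 6 values.

6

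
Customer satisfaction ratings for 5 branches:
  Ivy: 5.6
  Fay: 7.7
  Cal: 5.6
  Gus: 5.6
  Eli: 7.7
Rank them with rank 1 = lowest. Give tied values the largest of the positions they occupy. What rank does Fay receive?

5

Sorted (ascending): 5.6, 5.6, 5.6, 7.7, 7.7
The 3 values of 5.6 occupy positions 1–3 → each gets rank 3.
The 2 values of 7.7 occupy positions 4–5 → each gets rank 5.
Fay has value 7.7 → rank 5.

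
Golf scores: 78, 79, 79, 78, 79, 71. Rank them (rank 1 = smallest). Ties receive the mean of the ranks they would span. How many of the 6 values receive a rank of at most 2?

1

Sorted (ascending): 71, 78, 78, 79, 79, 79
The 2 values of 78 occupy positions 2–3 → average rank (2+3)/2 = 2.5.
The 3 values of 79 occupy positions 4–6 → average rank 5.
Ranks ≤ 2: {1} → 1 value.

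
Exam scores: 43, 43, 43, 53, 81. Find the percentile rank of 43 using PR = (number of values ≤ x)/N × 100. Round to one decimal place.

60.0

N = 5.
Strictly below 43: 0. Equal to 43: 3.
PR = 3/5 × 100 = 60.0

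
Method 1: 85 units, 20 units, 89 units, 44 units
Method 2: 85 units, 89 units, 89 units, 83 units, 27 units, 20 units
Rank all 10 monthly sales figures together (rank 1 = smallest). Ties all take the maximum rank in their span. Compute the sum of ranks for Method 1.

23

Sorted (ascending): 20, 20, 27, 44, 83, 85, 85, 89, 89, 89
The 2 values of 20 occupy positions 1–2 → each gets rank 2.
The 2 values of 85 occupy positions 6–7 → each gets rank 7.
The 3 values of 89 occupy positions 8–10 → each gets rank 10.
Method 1 values → pooled ranks: 85→7, 20→2, 89→10, 44→4
Rank sum = 7 + 2 + 10 + 4 = 23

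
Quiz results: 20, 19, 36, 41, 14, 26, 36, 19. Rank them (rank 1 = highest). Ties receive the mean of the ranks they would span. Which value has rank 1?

41

Sorted (descending): 41, 36, 36, 26, 20, 19, 19, 14
The 2 values of 36 occupy positions 2–3 → average rank (2+3)/2 = 2.5.
The 2 values of 19 occupy positions 6–7 → average rank (6+7)/2 = 6.5.
Rank 1 → value 41.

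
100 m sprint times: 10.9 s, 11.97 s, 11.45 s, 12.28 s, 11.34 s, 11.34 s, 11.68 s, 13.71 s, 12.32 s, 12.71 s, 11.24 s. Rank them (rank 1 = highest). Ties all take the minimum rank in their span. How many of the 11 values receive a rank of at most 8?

9

Sorted (descending): 13.71, 12.71, 12.32, 12.28, 11.97, 11.68, 11.45, 11.34, 11.34, 11.24, 10.9
The 2 values of 11.34 occupy positions 8–9 → each gets rank 8.
Ranks ≤ 8: {1, 2, 3, 4, 5, 6, 7, 8, 8} → 9 values.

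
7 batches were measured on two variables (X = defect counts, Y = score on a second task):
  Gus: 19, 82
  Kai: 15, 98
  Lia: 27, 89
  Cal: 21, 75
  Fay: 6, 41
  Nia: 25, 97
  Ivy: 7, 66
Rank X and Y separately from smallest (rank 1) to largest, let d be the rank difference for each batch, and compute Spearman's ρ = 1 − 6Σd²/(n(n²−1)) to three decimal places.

0.571

Ranks of variable 1: 4, 3, 7, 5, 1, 6, 2
Ranks of variable 2: 4, 7, 5, 3, 1, 6, 2
d = r₁ − r₂: 0, -4, 2, 2, 0, 0, 0
d²: 0, 16, 4, 4, 0, 0, 0; Σd² = 24
ρ = 1 − 6·24/(7·48) = 1 − 144/336 = 0.571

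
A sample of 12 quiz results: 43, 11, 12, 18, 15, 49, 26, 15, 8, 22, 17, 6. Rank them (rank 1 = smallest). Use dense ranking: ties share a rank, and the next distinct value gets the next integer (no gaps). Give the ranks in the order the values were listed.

10, 3, 4, 7, 5, 11, 9, 5, 2, 8, 6, 1

Sorted (ascending): 6, 8, 11, 12, 15, 15, 17, 18, 22, 26, 43, 49
The 2 values of 15 share dense rank 5.
Remaining distinct values take the next consecutive integers.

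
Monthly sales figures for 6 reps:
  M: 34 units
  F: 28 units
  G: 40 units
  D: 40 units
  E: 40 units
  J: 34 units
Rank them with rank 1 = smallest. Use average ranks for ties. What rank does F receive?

Sorted (ascending): 28, 34, 34, 40, 40, 40
The 2 values of 34 occupy positions 2–3 → average rank (2+3)/2 = 2.5.
The 3 values of 40 occupy positions 4–6 → average rank 5.
F has value 28 units → rank 1.

1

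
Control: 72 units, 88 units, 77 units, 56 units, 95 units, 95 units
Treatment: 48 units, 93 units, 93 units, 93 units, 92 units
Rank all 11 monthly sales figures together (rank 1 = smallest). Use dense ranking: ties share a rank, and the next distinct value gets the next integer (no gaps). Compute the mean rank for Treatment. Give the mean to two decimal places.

Sorted (ascending): 48, 56, 72, 77, 88, 92, 93, 93, 93, 95, 95
The 3 values of 93 share dense rank 7.
The 2 values of 95 share dense rank 8.
Remaining distinct values take the next consecutive integers.
Treatment values → pooled ranks: 48→1, 93→7, 93→7, 93→7, 92→6
Mean rank = (1 + 7 + 7 + 7 + 6) / 5 = 5.60

5.60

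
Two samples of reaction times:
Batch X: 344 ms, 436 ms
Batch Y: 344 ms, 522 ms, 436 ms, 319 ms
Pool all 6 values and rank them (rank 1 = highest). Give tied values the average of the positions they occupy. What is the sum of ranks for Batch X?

Sorted (descending): 522, 436, 436, 344, 344, 319
The 2 values of 436 occupy positions 2–3 → average rank (2+3)/2 = 2.5.
The 2 values of 344 occupy positions 4–5 → average rank (4+5)/2 = 4.5.
Batch X values → pooled ranks: 344→4.5, 436→2.5
Rank sum = 4.5 + 2.5 = 7

7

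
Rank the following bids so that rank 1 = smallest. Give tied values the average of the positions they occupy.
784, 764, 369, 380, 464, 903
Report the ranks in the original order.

Sorted (ascending): 369, 380, 464, 764, 784, 903
No ties — each value takes its position as its rank.

5, 4, 1, 2, 3, 6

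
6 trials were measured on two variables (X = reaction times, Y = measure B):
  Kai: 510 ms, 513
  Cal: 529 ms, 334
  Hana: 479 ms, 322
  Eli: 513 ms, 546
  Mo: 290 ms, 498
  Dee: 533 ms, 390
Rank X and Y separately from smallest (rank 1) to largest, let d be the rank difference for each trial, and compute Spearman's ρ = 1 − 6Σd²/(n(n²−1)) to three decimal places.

-0.029

Ranks of variable 1: 3, 5, 2, 4, 1, 6
Ranks of variable 2: 5, 2, 1, 6, 4, 3
d = r₁ − r₂: -2, 3, 1, -2, -3, 3
d²: 4, 9, 1, 4, 9, 9; Σd² = 36
ρ = 1 − 6·36/(6·35) = 1 − 216/210 = -0.029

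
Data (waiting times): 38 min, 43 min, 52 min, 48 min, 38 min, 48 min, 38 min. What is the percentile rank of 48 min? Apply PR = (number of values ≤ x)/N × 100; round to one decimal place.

85.7

N = 7.
Strictly below 48: 4. Equal to 48: 2.
PR = 6/7 × 100 = 85.7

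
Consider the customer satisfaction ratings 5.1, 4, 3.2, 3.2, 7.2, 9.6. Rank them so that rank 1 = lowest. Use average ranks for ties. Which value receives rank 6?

Sorted (ascending): 3.2, 3.2, 4, 5.1, 7.2, 9.6
The 2 values of 3.2 occupy positions 1–2 → average rank (1+2)/2 = 1.5.
Rank 6 → value 9.6.

9.6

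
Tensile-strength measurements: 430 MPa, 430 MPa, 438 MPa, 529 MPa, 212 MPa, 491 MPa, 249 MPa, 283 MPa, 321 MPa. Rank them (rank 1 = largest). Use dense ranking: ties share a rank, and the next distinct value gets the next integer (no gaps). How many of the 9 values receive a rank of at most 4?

5

Sorted (descending): 529, 491, 438, 430, 430, 321, 283, 249, 212
The 2 values of 430 share dense rank 4.
Remaining distinct values take the next consecutive integers.
Ranks ≤ 4: {1, 2, 3, 4, 4} → 5 values.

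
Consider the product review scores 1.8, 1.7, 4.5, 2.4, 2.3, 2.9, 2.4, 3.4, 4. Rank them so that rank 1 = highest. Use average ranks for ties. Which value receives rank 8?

Sorted (descending): 4.5, 4, 3.4, 2.9, 2.4, 2.4, 2.3, 1.8, 1.7
The 2 values of 2.4 occupy positions 5–6 → average rank (5+6)/2 = 5.5.
Rank 8 → value 1.8.

1.8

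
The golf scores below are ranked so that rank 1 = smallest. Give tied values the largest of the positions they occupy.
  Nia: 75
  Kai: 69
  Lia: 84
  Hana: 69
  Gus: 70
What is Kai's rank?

2

Sorted (ascending): 69, 69, 70, 75, 84
The 2 values of 69 occupy positions 1–2 → each gets rank 2.
Kai has value 69 → rank 2.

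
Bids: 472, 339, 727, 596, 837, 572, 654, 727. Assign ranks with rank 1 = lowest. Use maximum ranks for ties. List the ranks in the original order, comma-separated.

Sorted (ascending): 339, 472, 572, 596, 654, 727, 727, 837
The 2 values of 727 occupy positions 6–7 → each gets rank 7.

2, 1, 7, 4, 8, 3, 5, 7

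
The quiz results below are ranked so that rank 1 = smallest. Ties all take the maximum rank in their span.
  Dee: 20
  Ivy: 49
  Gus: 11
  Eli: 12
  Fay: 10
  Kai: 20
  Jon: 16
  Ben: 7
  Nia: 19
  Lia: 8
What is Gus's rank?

Sorted (ascending): 7, 8, 10, 11, 12, 16, 19, 20, 20, 49
The 2 values of 20 occupy positions 8–9 → each gets rank 9.
Gus has value 11 → rank 4.

4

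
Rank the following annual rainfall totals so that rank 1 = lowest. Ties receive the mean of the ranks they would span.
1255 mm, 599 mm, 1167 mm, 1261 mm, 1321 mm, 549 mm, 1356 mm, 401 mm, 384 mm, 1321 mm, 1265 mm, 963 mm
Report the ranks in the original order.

Sorted (ascending): 384, 401, 549, 599, 963, 1167, 1255, 1261, 1265, 1321, 1321, 1356
The 2 values of 1321 occupy positions 10–11 → average rank (10+11)/2 = 10.5.

7, 4, 6, 8, 10.5, 3, 12, 2, 1, 10.5, 9, 5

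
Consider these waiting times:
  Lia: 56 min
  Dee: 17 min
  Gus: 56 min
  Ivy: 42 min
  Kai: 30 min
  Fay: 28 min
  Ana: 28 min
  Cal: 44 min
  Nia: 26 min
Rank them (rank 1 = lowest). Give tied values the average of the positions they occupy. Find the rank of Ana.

3.5

Sorted (ascending): 17, 26, 28, 28, 30, 42, 44, 56, 56
The 2 values of 28 occupy positions 3–4 → average rank (3+4)/2 = 3.5.
The 2 values of 56 occupy positions 8–9 → average rank (8+9)/2 = 8.5.
Ana has value 28 min → rank 3.5.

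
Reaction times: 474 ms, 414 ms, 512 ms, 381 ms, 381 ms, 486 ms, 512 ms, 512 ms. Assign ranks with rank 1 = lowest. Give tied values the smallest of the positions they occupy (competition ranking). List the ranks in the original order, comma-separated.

4, 3, 6, 1, 1, 5, 6, 6

Sorted (ascending): 381, 381, 414, 474, 486, 512, 512, 512
The 2 values of 381 occupy positions 1–2 → each gets rank 1.
The 3 values of 512 occupy positions 6–8 → each gets rank 6.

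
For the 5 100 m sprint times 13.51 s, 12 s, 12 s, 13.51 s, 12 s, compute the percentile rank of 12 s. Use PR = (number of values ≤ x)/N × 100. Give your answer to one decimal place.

N = 5.
Strictly below 12: 0. Equal to 12: 3.
PR = 3/5 × 100 = 60.0

60.0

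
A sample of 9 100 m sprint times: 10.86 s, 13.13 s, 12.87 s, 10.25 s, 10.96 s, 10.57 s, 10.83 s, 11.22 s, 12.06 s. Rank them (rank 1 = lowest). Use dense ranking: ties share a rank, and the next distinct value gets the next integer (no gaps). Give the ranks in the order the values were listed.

4, 9, 8, 1, 5, 2, 3, 6, 7

Sorted (ascending): 10.25, 10.57, 10.83, 10.86, 10.96, 11.22, 12.06, 12.87, 13.13
No ties — each value takes its position as its rank.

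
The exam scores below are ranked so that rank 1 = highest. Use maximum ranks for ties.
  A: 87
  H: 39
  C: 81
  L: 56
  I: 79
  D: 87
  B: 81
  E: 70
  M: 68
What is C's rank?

Sorted (descending): 87, 87, 81, 81, 79, 70, 68, 56, 39
The 2 values of 87 occupy positions 1–2 → each gets rank 2.
The 2 values of 81 occupy positions 3–4 → each gets rank 4.
C has value 81 → rank 4.

4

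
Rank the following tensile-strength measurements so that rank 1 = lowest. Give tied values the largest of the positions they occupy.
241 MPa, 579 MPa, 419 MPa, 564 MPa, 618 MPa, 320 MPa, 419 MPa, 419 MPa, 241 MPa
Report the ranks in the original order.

Sorted (ascending): 241, 241, 320, 419, 419, 419, 564, 579, 618
The 2 values of 241 occupy positions 1–2 → each gets rank 2.
The 3 values of 419 occupy positions 4–6 → each gets rank 6.

2, 8, 6, 7, 9, 3, 6, 6, 2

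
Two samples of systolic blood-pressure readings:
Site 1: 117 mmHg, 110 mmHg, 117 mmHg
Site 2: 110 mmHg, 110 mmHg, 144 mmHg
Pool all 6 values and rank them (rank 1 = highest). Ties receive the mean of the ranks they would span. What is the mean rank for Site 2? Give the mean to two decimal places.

3.67

Sorted (descending): 144, 117, 117, 110, 110, 110
The 2 values of 117 occupy positions 2–3 → average rank (2+3)/2 = 2.5.
The 3 values of 110 occupy positions 4–6 → average rank 5.
Site 2 values → pooled ranks: 110→5, 110→5, 144→1
Mean rank = (5 + 5 + 1) / 3 = 3.67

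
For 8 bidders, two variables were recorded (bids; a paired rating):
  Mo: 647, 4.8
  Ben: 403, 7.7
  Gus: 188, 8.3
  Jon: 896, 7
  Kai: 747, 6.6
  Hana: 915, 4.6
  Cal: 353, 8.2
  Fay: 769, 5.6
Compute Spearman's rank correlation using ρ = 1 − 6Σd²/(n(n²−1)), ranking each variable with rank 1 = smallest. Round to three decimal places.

Ranks of variable 1: 4, 3, 1, 7, 5, 8, 2, 6
Ranks of variable 2: 2, 6, 8, 5, 4, 1, 7, 3
d = r₁ − r₂: 2, -3, -7, 2, 1, 7, -5, 3
d²: 4, 9, 49, 4, 1, 49, 25, 9; Σd² = 150
ρ = 1 − 6·150/(8·63) = 1 − 900/504 = -0.786

-0.786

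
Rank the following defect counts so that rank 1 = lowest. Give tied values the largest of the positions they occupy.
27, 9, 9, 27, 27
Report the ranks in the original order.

Sorted (ascending): 9, 9, 27, 27, 27
The 2 values of 9 occupy positions 1–2 → each gets rank 2.
The 3 values of 27 occupy positions 3–5 → each gets rank 5.

5, 2, 2, 5, 5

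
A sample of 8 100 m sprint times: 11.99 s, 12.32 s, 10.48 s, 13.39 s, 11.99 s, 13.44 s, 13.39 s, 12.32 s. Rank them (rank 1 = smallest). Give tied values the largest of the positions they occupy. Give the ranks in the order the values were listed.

Sorted (ascending): 10.48, 11.99, 11.99, 12.32, 12.32, 13.39, 13.39, 13.44
The 2 values of 11.99 occupy positions 2–3 → each gets rank 3.
The 2 values of 12.32 occupy positions 4–5 → each gets rank 5.
The 2 values of 13.39 occupy positions 6–7 → each gets rank 7.

3, 5, 1, 7, 3, 8, 7, 5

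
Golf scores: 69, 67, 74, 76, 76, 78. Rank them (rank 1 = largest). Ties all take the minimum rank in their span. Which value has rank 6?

67

Sorted (descending): 78, 76, 76, 74, 69, 67
The 2 values of 76 occupy positions 2–3 → each gets rank 2.
Rank 6 → value 67.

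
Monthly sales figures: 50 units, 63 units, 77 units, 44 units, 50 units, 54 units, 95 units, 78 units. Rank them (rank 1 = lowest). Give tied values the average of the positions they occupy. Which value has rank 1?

Sorted (ascending): 44, 50, 50, 54, 63, 77, 78, 95
The 2 values of 50 occupy positions 2–3 → average rank (2+3)/2 = 2.5.
Rank 1 → value 44.

44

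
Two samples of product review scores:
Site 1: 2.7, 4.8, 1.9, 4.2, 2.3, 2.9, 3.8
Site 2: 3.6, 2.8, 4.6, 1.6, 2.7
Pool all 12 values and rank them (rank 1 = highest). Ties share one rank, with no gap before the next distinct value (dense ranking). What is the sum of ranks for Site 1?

41

Sorted (descending): 4.8, 4.6, 4.2, 3.8, 3.6, 2.9, 2.8, 2.7, 2.7, 2.3, 1.9, 1.6
The 2 values of 2.7 share dense rank 8.
Remaining distinct values take the next consecutive integers.
Site 1 values → pooled ranks: 2.7→8, 4.8→1, 1.9→10, 4.2→3, 2.3→9, 2.9→6, 3.8→4
Rank sum = 8 + 1 + 10 + 3 + 9 + 6 + 4 = 41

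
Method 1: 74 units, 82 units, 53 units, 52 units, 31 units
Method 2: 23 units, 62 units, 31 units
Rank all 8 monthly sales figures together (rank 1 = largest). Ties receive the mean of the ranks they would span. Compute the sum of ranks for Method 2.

Sorted (descending): 82, 74, 62, 53, 52, 31, 31, 23
The 2 values of 31 occupy positions 6–7 → average rank (6+7)/2 = 6.5.
Method 2 values → pooled ranks: 23→8, 62→3, 31→6.5
Rank sum = 8 + 3 + 6.5 = 17.5

17.5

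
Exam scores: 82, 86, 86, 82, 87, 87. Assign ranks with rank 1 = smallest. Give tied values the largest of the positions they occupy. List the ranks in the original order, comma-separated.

2, 4, 4, 2, 6, 6

Sorted (ascending): 82, 82, 86, 86, 87, 87
The 2 values of 82 occupy positions 1–2 → each gets rank 2.
The 2 values of 86 occupy positions 3–4 → each gets rank 4.
The 2 values of 87 occupy positions 5–6 → each gets rank 6.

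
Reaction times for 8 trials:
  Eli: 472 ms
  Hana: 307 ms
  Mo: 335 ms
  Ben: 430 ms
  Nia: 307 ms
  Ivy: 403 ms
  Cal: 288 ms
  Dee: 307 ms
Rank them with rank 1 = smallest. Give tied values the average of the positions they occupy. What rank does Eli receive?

8

Sorted (ascending): 288, 307, 307, 307, 335, 403, 430, 472
The 3 values of 307 occupy positions 2–4 → average rank 3.
Eli has value 472 ms → rank 8.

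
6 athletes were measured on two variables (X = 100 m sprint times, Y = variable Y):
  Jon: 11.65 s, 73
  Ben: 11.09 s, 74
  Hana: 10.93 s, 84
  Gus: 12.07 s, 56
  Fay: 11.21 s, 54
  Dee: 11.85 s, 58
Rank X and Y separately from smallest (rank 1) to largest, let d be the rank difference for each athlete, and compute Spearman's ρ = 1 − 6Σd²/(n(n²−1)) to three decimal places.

-0.657

Ranks of variable 1: 4, 2, 1, 6, 3, 5
Ranks of variable 2: 4, 5, 6, 2, 1, 3
d = r₁ − r₂: 0, -3, -5, 4, 2, 2
d²: 0, 9, 25, 16, 4, 4; Σd² = 58
ρ = 1 − 6·58/(6·35) = 1 − 348/210 = -0.657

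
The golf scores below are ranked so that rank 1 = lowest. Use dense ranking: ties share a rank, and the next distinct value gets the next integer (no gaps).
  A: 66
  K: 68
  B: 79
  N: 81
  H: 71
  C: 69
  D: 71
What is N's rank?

6

Sorted (ascending): 66, 68, 69, 71, 71, 79, 81
The 2 values of 71 share dense rank 4.
Remaining distinct values take the next consecutive integers.
N has value 81 → rank 6.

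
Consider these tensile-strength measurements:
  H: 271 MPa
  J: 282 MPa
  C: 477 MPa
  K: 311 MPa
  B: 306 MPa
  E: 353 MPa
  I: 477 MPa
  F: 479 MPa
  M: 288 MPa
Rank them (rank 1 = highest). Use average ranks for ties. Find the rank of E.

4

Sorted (descending): 479, 477, 477, 353, 311, 306, 288, 282, 271
The 2 values of 477 occupy positions 2–3 → average rank (2+3)/2 = 2.5.
E has value 353 MPa → rank 4.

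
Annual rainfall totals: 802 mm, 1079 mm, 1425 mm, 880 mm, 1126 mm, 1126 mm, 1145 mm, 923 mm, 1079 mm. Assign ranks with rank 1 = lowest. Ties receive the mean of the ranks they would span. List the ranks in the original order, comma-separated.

Sorted (ascending): 802, 880, 923, 1079, 1079, 1126, 1126, 1145, 1425
The 2 values of 1079 occupy positions 4–5 → average rank (4+5)/2 = 4.5.
The 2 values of 1126 occupy positions 6–7 → average rank (6+7)/2 = 6.5.

1, 4.5, 9, 2, 6.5, 6.5, 8, 3, 4.5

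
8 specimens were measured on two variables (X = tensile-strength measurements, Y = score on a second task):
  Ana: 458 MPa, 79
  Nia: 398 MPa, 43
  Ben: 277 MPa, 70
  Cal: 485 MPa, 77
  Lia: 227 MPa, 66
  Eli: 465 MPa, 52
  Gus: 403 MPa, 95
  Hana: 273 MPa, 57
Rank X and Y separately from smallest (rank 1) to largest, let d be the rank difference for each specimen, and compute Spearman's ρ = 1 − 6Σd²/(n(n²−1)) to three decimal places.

Ranks of variable 1: 6, 4, 3, 8, 1, 7, 5, 2
Ranks of variable 2: 7, 1, 5, 6, 4, 2, 8, 3
d = r₁ − r₂: -1, 3, -2, 2, -3, 5, -3, -1
d²: 1, 9, 4, 4, 9, 25, 9, 1; Σd² = 62
ρ = 1 − 6·62/(8·63) = 1 − 372/504 = 0.262

0.262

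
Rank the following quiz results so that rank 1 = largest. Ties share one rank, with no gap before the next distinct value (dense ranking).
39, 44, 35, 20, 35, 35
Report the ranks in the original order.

Sorted (descending): 44, 39, 35, 35, 35, 20
The 3 values of 35 share dense rank 3.
Remaining distinct values take the next consecutive integers.

2, 1, 3, 4, 3, 3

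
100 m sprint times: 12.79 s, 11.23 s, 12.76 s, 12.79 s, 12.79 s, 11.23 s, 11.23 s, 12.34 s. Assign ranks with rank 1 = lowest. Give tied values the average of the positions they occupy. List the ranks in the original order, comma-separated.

7, 2, 5, 7, 7, 2, 2, 4

Sorted (ascending): 11.23, 11.23, 11.23, 12.34, 12.76, 12.79, 12.79, 12.79
The 3 values of 11.23 occupy positions 1–3 → average rank 2.
The 3 values of 12.79 occupy positions 6–8 → average rank 7.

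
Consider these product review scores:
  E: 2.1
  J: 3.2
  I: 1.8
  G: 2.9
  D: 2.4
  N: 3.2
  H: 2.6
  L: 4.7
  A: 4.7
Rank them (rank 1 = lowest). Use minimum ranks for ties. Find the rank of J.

Sorted (ascending): 1.8, 2.1, 2.4, 2.6, 2.9, 3.2, 3.2, 4.7, 4.7
The 2 values of 3.2 occupy positions 6–7 → each gets rank 6.
The 2 values of 4.7 occupy positions 8–9 → each gets rank 8.
J has value 3.2 → rank 6.

6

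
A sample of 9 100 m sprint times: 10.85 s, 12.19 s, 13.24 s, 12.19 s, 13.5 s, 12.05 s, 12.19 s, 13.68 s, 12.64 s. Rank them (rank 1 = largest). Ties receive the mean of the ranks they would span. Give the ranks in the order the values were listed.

9, 6, 3, 6, 2, 8, 6, 1, 4

Sorted (descending): 13.68, 13.5, 13.24, 12.64, 12.19, 12.19, 12.19, 12.05, 10.85
The 3 values of 12.19 occupy positions 5–7 → average rank 6.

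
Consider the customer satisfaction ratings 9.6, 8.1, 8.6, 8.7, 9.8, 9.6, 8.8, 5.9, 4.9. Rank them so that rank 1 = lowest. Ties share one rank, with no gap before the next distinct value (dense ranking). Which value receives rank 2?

Sorted (ascending): 4.9, 5.9, 8.1, 8.6, 8.7, 8.8, 9.6, 9.6, 9.8
The 2 values of 9.6 share dense rank 7.
Remaining distinct values take the next consecutive integers.
Rank 2 → value 5.9.

5.9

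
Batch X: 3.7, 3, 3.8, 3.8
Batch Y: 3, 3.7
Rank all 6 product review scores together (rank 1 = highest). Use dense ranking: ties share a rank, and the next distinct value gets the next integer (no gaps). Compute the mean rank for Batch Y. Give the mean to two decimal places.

Sorted (descending): 3.8, 3.8, 3.7, 3.7, 3, 3
The 2 values of 3.8 share dense rank 1.
The 2 values of 3.7 share dense rank 2.
The 2 values of 3 share dense rank 3.
Batch Y values → pooled ranks: 3→3, 3.7→2
Mean rank = (3 + 2) / 2 = 2.50

2.50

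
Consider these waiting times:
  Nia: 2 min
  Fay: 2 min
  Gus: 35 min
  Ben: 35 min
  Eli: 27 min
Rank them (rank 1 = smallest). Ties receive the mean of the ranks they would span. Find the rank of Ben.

4.5

Sorted (ascending): 2, 2, 27, 35, 35
The 2 values of 2 occupy positions 1–2 → average rank (1+2)/2 = 1.5.
The 2 values of 35 occupy positions 4–5 → average rank (4+5)/2 = 4.5.
Ben has value 35 min → rank 4.5.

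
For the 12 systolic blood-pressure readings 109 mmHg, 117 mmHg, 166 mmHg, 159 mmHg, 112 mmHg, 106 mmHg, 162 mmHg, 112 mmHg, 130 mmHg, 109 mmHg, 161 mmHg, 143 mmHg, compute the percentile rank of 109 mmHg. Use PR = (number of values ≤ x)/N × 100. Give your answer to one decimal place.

25.0

N = 12.
Strictly below 109: 1. Equal to 109: 2.
PR = 3/12 × 100 = 25.0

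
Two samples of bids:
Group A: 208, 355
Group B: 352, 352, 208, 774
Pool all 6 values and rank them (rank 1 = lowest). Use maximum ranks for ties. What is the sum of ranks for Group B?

16

Sorted (ascending): 208, 208, 352, 352, 355, 774
The 2 values of 208 occupy positions 1–2 → each gets rank 2.
The 2 values of 352 occupy positions 3–4 → each gets rank 4.
Group B values → pooled ranks: 352→4, 352→4, 208→2, 774→6
Rank sum = 4 + 4 + 2 + 6 = 16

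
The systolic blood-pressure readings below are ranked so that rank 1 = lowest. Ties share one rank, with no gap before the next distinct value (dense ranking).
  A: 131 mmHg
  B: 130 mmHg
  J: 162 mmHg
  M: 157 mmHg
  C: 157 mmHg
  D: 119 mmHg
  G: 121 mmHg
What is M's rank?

Sorted (ascending): 119, 121, 130, 131, 157, 157, 162
The 2 values of 157 share dense rank 5.
Remaining distinct values take the next consecutive integers.
M has value 157 mmHg → rank 5.

5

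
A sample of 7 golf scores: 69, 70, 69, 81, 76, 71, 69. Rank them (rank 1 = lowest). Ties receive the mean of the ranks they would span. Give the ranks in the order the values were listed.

Sorted (ascending): 69, 69, 69, 70, 71, 76, 81
The 3 values of 69 occupy positions 1–3 → average rank 2.

2, 4, 2, 7, 6, 5, 2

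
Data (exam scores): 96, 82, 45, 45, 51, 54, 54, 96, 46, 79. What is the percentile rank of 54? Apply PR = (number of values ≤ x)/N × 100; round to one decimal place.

N = 10.
Strictly below 54: 4. Equal to 54: 2.
PR = 6/10 × 100 = 60.0

60.0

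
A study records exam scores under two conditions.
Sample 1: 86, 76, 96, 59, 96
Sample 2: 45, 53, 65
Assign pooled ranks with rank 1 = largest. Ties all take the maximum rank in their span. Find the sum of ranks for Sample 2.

20

Sorted (descending): 96, 96, 86, 76, 65, 59, 53, 45
The 2 values of 96 occupy positions 1–2 → each gets rank 2.
Sample 2 values → pooled ranks: 45→8, 53→7, 65→5
Rank sum = 8 + 7 + 5 = 20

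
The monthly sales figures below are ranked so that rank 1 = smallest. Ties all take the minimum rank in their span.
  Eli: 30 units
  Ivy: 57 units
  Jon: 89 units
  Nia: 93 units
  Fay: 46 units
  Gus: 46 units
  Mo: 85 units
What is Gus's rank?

Sorted (ascending): 30, 46, 46, 57, 85, 89, 93
The 2 values of 46 occupy positions 2–3 → each gets rank 2.
Gus has value 46 units → rank 2.

2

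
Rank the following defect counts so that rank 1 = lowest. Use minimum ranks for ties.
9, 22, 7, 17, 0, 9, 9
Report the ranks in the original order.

3, 7, 2, 6, 1, 3, 3

Sorted (ascending): 0, 7, 9, 9, 9, 17, 22
The 3 values of 9 occupy positions 3–5 → each gets rank 3.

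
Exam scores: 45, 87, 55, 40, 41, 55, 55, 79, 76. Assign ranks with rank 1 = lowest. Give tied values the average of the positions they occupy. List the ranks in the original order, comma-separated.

3, 9, 5, 1, 2, 5, 5, 8, 7

Sorted (ascending): 40, 41, 45, 55, 55, 55, 76, 79, 87
The 3 values of 55 occupy positions 4–6 → average rank 5.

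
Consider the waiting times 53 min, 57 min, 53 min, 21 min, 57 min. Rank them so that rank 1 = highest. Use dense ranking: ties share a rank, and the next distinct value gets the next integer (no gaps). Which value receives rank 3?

Sorted (descending): 57, 57, 53, 53, 21
The 2 values of 57 share dense rank 1.
The 2 values of 53 share dense rank 2.
Remaining distinct values take the next consecutive integers.
Rank 3 → value 21.

21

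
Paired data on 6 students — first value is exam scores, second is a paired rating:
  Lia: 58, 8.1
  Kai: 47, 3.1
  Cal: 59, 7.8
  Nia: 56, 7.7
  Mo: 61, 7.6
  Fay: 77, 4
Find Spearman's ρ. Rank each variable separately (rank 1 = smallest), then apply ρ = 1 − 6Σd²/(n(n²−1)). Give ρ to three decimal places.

Ranks of variable 1: 3, 1, 4, 2, 5, 6
Ranks of variable 2: 6, 1, 5, 4, 3, 2
d = r₁ − r₂: -3, 0, -1, -2, 2, 4
d²: 9, 0, 1, 4, 4, 16; Σd² = 34
ρ = 1 − 6·34/(6·35) = 1 − 204/210 = 0.029

0.029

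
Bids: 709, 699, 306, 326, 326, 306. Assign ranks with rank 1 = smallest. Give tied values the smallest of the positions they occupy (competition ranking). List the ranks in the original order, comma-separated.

6, 5, 1, 3, 3, 1

Sorted (ascending): 306, 306, 326, 326, 699, 709
The 2 values of 306 occupy positions 1–2 → each gets rank 1.
The 2 values of 326 occupy positions 3–4 → each gets rank 3.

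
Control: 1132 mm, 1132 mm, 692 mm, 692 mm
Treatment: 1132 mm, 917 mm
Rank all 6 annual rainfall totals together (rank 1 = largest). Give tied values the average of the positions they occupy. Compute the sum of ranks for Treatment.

6

Sorted (descending): 1132, 1132, 1132, 917, 692, 692
The 3 values of 1132 occupy positions 1–3 → average rank 2.
The 2 values of 692 occupy positions 5–6 → average rank (5+6)/2 = 5.5.
Treatment values → pooled ranks: 1132→2, 917→4
Rank sum = 2 + 4 = 6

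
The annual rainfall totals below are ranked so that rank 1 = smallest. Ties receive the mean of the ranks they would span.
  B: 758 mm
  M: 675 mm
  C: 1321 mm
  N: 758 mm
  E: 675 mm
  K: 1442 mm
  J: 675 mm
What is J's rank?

2

Sorted (ascending): 675, 675, 675, 758, 758, 1321, 1442
The 3 values of 675 occupy positions 1–3 → average rank 2.
The 2 values of 758 occupy positions 4–5 → average rank (4+5)/2 = 4.5.
J has value 675 mm → rank 2.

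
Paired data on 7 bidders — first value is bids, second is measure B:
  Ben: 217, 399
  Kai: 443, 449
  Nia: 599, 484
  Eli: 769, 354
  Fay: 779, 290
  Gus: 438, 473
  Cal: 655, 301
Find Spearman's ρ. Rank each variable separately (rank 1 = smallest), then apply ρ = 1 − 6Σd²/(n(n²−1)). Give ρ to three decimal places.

-0.643

Ranks of variable 1: 1, 3, 4, 6, 7, 2, 5
Ranks of variable 2: 4, 5, 7, 3, 1, 6, 2
d = r₁ − r₂: -3, -2, -3, 3, 6, -4, 3
d²: 9, 4, 9, 9, 36, 16, 9; Σd² = 92
ρ = 1 − 6·92/(7·48) = 1 − 552/336 = -0.643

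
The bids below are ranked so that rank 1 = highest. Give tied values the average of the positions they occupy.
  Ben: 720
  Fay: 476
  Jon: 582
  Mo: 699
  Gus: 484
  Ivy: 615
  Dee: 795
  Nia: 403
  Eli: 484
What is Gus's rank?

Sorted (descending): 795, 720, 699, 615, 582, 484, 484, 476, 403
The 2 values of 484 occupy positions 6–7 → average rank (6+7)/2 = 6.5.
Gus has value 484 → rank 6.5.

6.5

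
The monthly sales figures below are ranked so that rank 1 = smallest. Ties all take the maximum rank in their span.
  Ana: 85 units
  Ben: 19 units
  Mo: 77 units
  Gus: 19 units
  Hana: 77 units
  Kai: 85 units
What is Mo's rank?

4

Sorted (ascending): 19, 19, 77, 77, 85, 85
The 2 values of 19 occupy positions 1–2 → each gets rank 2.
The 2 values of 77 occupy positions 3–4 → each gets rank 4.
The 2 values of 85 occupy positions 5–6 → each gets rank 6.
Mo has value 77 units → rank 4.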